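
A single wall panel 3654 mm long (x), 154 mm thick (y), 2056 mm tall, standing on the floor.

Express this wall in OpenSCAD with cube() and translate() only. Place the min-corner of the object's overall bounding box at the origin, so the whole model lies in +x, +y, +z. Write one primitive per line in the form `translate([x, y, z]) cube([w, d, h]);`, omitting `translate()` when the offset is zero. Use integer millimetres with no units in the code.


cube([3654, 154, 2056]);


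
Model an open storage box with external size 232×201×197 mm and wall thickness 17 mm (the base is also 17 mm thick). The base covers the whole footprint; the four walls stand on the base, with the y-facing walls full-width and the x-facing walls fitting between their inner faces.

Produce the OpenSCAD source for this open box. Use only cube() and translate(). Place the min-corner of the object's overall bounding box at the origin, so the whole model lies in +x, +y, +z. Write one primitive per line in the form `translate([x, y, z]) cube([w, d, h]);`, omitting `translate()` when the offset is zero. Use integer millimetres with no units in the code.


cube([232, 201, 17]);
translate([0, 0, 17]) cube([232, 17, 180]);
translate([0, 184, 17]) cube([232, 17, 180]);
translate([0, 17, 17]) cube([17, 167, 180]);
translate([215, 17, 17]) cube([17, 167, 180]);


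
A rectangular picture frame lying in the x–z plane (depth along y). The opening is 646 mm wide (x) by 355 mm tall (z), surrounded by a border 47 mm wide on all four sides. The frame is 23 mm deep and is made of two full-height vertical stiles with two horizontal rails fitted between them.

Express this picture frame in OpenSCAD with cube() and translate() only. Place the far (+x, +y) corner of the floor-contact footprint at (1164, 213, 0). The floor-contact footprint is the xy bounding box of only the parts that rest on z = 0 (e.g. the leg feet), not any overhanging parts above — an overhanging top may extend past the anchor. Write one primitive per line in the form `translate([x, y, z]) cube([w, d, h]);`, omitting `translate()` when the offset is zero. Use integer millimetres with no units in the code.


translate([424, 190, 0]) cube([47, 23, 449]);
translate([1117, 190, 0]) cube([47, 23, 449]);
translate([471, 190, 0]) cube([646, 23, 47]);
translate([471, 190, 402]) cube([646, 23, 47]);


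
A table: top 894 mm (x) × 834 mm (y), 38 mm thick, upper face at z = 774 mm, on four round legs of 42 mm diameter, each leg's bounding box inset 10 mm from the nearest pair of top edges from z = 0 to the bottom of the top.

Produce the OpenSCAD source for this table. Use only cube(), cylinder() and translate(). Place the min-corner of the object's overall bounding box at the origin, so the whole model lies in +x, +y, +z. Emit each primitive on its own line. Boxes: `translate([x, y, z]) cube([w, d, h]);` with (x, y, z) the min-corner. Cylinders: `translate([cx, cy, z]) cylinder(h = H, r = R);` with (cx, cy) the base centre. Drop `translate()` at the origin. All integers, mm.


// leg_h = 774 - 38 = 736
translate([0, 0, 736]) cube([894, 834, 38]);
translate([31, 31, 0]) cylinder(h = 736, r = 21);
translate([863, 31, 0]) cylinder(h = 736, r = 21);
translate([31, 803, 0]) cylinder(h = 736, r = 21);
translate([863, 803, 0]) cylinder(h = 736, r = 21);


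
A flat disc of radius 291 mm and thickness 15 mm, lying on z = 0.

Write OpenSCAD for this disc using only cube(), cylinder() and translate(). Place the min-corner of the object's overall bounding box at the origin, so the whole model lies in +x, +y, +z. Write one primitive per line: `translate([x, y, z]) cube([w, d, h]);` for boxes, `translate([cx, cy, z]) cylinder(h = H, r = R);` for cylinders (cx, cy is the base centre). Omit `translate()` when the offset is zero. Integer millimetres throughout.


translate([291, 291, 0]) cylinder(h = 15, r = 291);


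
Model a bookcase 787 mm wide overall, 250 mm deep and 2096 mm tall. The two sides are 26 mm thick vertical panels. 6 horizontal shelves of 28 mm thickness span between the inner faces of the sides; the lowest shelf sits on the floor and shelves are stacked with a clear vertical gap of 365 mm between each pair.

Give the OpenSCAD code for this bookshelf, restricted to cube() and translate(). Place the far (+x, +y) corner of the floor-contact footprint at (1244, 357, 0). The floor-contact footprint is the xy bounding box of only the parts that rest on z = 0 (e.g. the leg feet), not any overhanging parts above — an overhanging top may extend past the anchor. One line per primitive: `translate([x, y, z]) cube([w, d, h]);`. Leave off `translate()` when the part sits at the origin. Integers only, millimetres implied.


translate([457, 107, 0]) cube([26, 250, 2096]);
translate([1218, 107, 0]) cube([26, 250, 2096]);
translate([483, 107, 0]) cube([735, 250, 28]);
translate([483, 107, 393]) cube([735, 250, 28]);
translate([483, 107, 786]) cube([735, 250, 28]);
translate([483, 107, 1179]) cube([735, 250, 28]);
translate([483, 107, 1572]) cube([735, 250, 28]);
translate([483, 107, 1965]) cube([735, 250, 28]);


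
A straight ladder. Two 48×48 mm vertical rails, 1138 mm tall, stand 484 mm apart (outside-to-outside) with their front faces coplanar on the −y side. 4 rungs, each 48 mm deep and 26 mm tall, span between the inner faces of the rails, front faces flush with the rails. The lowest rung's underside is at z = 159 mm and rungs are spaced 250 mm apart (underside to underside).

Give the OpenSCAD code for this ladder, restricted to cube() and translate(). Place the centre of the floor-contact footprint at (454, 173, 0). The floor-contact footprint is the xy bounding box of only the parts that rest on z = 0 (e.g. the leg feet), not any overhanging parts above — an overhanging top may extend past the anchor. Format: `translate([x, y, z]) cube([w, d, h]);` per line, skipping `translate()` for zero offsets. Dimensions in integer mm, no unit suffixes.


translate([212, 149, 0]) cube([48, 48, 1138]);
translate([648, 149, 0]) cube([48, 48, 1138]);
translate([260, 149, 159]) cube([388, 48, 26]);
translate([260, 149, 409]) cube([388, 48, 26]);
translate([260, 149, 659]) cube([388, 48, 26]);
translate([260, 149, 909]) cube([388, 48, 26]);


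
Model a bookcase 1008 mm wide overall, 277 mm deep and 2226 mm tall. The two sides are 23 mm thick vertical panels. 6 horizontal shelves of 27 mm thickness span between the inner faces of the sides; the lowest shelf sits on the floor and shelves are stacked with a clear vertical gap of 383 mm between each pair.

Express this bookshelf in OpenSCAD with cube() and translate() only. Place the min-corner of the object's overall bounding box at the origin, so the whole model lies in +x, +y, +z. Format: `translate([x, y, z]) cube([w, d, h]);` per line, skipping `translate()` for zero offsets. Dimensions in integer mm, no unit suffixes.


cube([23, 277, 2226]);
translate([985, 0, 0]) cube([23, 277, 2226]);
translate([23, 0, 0]) cube([962, 277, 27]);
translate([23, 0, 410]) cube([962, 277, 27]);
translate([23, 0, 820]) cube([962, 277, 27]);
translate([23, 0, 1230]) cube([962, 277, 27]);
translate([23, 0, 1640]) cube([962, 277, 27]);
translate([23, 0, 2050]) cube([962, 277, 27]);


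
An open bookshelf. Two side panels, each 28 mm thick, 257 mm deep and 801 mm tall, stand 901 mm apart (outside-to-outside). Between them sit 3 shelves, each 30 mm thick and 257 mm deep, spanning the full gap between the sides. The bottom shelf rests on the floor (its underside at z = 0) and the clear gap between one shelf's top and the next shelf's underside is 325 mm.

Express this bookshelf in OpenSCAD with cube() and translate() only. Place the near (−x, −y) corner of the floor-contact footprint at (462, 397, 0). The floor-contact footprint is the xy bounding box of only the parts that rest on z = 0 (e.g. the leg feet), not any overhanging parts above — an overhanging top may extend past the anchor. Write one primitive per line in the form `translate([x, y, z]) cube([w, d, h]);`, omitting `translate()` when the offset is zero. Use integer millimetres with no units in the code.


translate([462, 397, 0]) cube([28, 257, 801]);
translate([1335, 397, 0]) cube([28, 257, 801]);
translate([490, 397, 0]) cube([845, 257, 30]);
translate([490, 397, 355]) cube([845, 257, 30]);
translate([490, 397, 710]) cube([845, 257, 30]);


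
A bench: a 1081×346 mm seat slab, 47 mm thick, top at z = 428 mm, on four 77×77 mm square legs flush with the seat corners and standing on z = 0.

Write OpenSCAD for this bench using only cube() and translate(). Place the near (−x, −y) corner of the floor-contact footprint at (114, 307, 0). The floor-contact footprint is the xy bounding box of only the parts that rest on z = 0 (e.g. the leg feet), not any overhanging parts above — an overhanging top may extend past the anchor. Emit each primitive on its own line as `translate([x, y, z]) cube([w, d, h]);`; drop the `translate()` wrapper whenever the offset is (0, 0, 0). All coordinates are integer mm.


// leg_h = 428 − 47 = 381
translate([114, 307, 381]) cube([1081, 346, 47]);
translate([114, 307, 0]) cube([77, 77, 381]);
translate([114, 576, 0]) cube([77, 77, 381]);
translate([1118, 307, 0]) cube([77, 77, 381]);
translate([1118, 576, 0]) cube([77, 77, 381]);


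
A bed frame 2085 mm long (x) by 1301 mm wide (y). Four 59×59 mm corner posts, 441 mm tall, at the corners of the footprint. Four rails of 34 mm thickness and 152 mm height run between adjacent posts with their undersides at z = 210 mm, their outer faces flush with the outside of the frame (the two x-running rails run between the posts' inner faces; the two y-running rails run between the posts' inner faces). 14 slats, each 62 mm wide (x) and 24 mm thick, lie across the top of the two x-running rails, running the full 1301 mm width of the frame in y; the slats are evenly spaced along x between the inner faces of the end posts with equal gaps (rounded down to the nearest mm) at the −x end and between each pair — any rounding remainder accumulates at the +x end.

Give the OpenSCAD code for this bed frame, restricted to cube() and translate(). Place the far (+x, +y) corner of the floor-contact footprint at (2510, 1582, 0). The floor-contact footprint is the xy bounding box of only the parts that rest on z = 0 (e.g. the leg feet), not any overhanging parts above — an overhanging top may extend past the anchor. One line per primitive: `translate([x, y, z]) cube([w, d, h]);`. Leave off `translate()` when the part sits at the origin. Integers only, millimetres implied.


translate([425, 281, 0]) cube([59, 59, 441]);
translate([425, 1523, 0]) cube([59, 59, 441]);
translate([2451, 281, 0]) cube([59, 59, 441]);
translate([2451, 1523, 0]) cube([59, 59, 441]);
translate([484, 281, 210]) cube([1967, 34, 152]);
translate([484, 1548, 210]) cube([1967, 34, 152]);
translate([425, 340, 210]) cube([34, 1183, 152]);
translate([2476, 340, 210]) cube([34, 1183, 152]);
translate([557, 281, 362]) cube([62, 1301, 24]);
translate([692, 281, 362]) cube([62, 1301, 24]);
translate([827, 281, 362]) cube([62, 1301, 24]);
translate([962, 281, 362]) cube([62, 1301, 24]);
translate([1097, 281, 362]) cube([62, 1301, 24]);
translate([1232, 281, 362]) cube([62, 1301, 24]);
translate([1367, 281, 362]) cube([62, 1301, 24]);
translate([1502, 281, 362]) cube([62, 1301, 24]);
translate([1637, 281, 362]) cube([62, 1301, 24]);
translate([1772, 281, 362]) cube([62, 1301, 24]);
translate([1907, 281, 362]) cube([62, 1301, 24]);
translate([2042, 281, 362]) cube([62, 1301, 24]);
translate([2177, 281, 362]) cube([62, 1301, 24]);
translate([2312, 281, 362]) cube([62, 1301, 24]);


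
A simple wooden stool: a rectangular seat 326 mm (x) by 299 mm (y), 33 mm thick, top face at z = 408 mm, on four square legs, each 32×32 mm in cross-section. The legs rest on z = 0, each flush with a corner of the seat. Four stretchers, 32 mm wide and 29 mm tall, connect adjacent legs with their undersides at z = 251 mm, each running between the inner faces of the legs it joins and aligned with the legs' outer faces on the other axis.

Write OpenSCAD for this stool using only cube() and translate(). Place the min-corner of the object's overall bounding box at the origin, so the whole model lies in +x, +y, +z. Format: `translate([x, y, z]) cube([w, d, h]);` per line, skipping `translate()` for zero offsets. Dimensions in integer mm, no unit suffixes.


// leg_h = 408 - 33 = 375
// stretcher span = 326 - 2*32 = 262
translate([0, 0, 375]) cube([326, 299, 33]);
cube([32, 32, 375]);
translate([294, 0, 0]) cube([32, 32, 375]);
translate([0, 267, 0]) cube([32, 32, 375]);
translate([294, 267, 0]) cube([32, 32, 375]);
translate([32, 0, 251]) cube([262, 32, 29]);
translate([32, 267, 251]) cube([262, 32, 29]);
translate([0, 32, 251]) cube([32, 235, 29]);
translate([294, 32, 251]) cube([32, 235, 29]);


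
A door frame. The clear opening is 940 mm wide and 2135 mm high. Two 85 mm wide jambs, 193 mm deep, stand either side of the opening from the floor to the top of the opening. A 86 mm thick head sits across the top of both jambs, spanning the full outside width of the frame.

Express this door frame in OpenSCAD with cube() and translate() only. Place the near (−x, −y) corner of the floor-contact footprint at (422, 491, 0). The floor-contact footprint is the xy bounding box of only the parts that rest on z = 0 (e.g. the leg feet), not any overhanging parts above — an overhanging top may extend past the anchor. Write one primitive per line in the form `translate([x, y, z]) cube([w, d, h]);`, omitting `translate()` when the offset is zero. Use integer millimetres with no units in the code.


translate([422, 491, 0]) cube([85, 193, 2135]);
translate([1447, 491, 0]) cube([85, 193, 2135]);
translate([422, 491, 2135]) cube([1110, 193, 86]);


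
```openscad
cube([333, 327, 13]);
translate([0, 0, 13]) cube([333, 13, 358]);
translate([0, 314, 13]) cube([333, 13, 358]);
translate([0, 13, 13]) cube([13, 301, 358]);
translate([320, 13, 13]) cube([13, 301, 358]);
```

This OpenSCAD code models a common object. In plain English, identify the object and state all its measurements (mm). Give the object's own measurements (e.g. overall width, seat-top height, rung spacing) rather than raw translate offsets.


An open-topped rectangular box: outside dimensions 333×327×371 mm, with a uniform wall and base thickness of 13 mm. The base is a full 333×327 slab on the floor; four walls sit on top of the base. The front and back walls (the −y and +y sides) span the full width; the two side walls fit between them.


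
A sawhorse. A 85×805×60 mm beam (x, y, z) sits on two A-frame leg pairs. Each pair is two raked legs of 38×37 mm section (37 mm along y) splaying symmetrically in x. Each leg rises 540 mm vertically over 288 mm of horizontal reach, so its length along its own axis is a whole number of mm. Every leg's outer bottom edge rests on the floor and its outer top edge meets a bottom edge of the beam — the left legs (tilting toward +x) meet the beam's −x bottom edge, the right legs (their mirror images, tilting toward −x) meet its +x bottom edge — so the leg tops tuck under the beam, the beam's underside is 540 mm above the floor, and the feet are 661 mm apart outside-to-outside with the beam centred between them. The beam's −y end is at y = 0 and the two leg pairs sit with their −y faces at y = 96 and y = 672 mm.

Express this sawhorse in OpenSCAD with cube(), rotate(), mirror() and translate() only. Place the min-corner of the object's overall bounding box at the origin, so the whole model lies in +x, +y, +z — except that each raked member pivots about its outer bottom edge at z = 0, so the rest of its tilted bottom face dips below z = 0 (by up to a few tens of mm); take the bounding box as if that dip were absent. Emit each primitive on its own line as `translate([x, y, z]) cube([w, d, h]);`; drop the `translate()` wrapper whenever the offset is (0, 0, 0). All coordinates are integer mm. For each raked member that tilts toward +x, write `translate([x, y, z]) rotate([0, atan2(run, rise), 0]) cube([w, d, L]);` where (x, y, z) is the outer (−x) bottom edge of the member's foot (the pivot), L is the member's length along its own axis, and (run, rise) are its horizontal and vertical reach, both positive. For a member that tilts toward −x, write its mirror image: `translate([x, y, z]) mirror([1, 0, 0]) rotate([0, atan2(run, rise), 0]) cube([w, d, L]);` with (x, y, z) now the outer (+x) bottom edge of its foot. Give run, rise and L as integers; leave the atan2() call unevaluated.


translate([288, 0, 540]) cube([85, 805, 60]);
translate([0, 96, 0]) rotate([0, atan2(288, 540), 0]) cube([38, 37, 612]);
translate([661, 96, 0]) mirror([1, 0, 0]) rotate([0, atan2(288, 540), 0]) cube([38, 37, 612]);
translate([0, 672, 0]) rotate([0, atan2(288, 540), 0]) cube([38, 37, 612]);
translate([661, 672, 0]) mirror([1, 0, 0]) rotate([0, atan2(288, 540), 0]) cube([38, 37, 612]);


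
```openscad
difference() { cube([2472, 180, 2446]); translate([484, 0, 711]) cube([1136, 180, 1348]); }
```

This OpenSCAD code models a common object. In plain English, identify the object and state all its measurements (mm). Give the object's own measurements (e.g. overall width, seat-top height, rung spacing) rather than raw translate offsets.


A wall 2472 mm long (x), 180 mm thick (y), 2446 mm tall, with a rectangular window opening cut through it. The opening is 1136 mm wide and 1348 mm tall; its sill is at z = 711 mm and its near (−x) edge is 484 mm from the wall's −x end. The opening passes through the full wall thickness.


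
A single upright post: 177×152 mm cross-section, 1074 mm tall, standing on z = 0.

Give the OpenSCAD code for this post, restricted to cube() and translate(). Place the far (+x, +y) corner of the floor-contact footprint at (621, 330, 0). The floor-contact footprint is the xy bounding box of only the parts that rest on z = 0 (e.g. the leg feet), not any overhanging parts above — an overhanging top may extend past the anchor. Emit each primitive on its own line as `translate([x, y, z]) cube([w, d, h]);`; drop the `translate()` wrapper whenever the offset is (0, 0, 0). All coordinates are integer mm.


translate([444, 178, 0]) cube([177, 152, 1074]);


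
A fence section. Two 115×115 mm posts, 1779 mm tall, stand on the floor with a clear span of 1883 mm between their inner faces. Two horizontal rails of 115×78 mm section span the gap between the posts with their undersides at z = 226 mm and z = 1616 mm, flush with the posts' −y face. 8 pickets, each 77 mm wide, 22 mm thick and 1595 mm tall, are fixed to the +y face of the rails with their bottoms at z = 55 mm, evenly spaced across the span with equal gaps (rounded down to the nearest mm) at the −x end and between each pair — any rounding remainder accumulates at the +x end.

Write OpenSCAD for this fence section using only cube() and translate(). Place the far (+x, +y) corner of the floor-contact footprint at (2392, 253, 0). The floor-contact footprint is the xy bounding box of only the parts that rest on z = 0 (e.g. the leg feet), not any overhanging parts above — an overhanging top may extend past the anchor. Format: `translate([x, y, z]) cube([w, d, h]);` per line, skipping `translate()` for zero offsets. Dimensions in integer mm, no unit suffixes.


translate([279, 138, 0]) cube([115, 115, 1779]);
translate([2277, 138, 0]) cube([115, 115, 1779]);
translate([394, 138, 226]) cube([1883, 115, 78]);
translate([394, 138, 1616]) cube([1883, 115, 78]);
translate([534, 253, 55]) cube([77, 22, 1595]);
translate([751, 253, 55]) cube([77, 22, 1595]);
translate([968, 253, 55]) cube([77, 22, 1595]);
translate([1185, 253, 55]) cube([77, 22, 1595]);
translate([1402, 253, 55]) cube([77, 22, 1595]);
translate([1619, 253, 55]) cube([77, 22, 1595]);
translate([1836, 253, 55]) cube([77, 22, 1595]);
translate([2053, 253, 55]) cube([77, 22, 1595]);


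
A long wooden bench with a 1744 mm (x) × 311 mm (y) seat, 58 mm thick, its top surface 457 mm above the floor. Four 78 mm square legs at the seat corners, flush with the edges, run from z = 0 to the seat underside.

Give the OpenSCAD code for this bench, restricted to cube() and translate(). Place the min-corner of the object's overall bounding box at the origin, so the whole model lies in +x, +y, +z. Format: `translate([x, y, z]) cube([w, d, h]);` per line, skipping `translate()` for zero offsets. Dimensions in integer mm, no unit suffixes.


translate([0, 0, 399]) cube([1744, 311, 58]);
cube([78, 78, 399]);
translate([0, 233, 0]) cube([78, 78, 399]);
translate([1666, 0, 0]) cube([78, 78, 399]);
translate([1666, 233, 0]) cube([78, 78, 399]);


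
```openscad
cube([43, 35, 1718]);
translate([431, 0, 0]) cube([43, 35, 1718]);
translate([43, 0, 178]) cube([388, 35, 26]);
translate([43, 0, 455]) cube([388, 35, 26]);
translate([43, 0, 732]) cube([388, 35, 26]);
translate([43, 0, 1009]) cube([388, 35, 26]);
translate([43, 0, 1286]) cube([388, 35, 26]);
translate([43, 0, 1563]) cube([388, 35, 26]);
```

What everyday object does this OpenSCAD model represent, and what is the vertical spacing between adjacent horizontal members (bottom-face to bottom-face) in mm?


A ladder. The rung spacing is 277 mm.

Two tall 43×35 posts with 6 short bars between them — a ladder. Adjacent rungs sit at z = 178 and z = 455, so the spacing is 455 − 178 = 277 mm.


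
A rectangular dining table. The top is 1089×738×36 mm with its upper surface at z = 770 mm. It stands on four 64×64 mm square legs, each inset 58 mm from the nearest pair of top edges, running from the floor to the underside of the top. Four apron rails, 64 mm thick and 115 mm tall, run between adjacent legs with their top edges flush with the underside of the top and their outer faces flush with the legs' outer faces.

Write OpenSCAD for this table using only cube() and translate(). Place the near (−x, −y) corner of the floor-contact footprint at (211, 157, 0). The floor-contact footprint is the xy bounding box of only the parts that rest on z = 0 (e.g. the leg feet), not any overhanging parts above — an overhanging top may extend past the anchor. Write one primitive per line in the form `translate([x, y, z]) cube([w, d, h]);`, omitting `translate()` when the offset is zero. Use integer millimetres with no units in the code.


translate([153, 99, 734]) cube([1089, 738, 36]);
translate([211, 157, 0]) cube([64, 64, 734]);
translate([1120, 157, 0]) cube([64, 64, 734]);
translate([211, 715, 0]) cube([64, 64, 734]);
translate([1120, 715, 0]) cube([64, 64, 734]);
translate([275, 157, 619]) cube([845, 64, 115]);
translate([275, 715, 619]) cube([845, 64, 115]);
translate([211, 221, 619]) cube([64, 494, 115]);
translate([1120, 221, 619]) cube([64, 494, 115]);


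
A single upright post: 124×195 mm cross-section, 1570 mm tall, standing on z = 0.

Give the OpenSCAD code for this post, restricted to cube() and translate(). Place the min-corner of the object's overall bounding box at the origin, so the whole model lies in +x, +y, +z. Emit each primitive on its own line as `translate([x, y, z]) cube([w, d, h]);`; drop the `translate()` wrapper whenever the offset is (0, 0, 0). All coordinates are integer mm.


cube([124, 195, 1570]);


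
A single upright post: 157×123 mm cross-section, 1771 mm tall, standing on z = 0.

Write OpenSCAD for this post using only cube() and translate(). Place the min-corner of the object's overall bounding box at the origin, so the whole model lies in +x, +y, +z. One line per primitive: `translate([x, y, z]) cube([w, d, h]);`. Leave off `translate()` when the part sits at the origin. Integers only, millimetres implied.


cube([157, 123, 1771]);


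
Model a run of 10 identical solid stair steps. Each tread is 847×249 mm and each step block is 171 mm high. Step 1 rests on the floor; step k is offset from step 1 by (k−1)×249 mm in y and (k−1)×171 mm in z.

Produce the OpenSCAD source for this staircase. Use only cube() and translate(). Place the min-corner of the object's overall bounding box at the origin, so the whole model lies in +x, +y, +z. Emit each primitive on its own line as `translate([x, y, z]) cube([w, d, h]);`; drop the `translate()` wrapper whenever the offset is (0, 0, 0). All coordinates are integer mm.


cube([847, 249, 171]);
translate([0, 249, 171]) cube([847, 249, 171]);
translate([0, 498, 342]) cube([847, 249, 171]);
translate([0, 747, 513]) cube([847, 249, 171]);
translate([0, 996, 684]) cube([847, 249, 171]);
translate([0, 1245, 855]) cube([847, 249, 171]);
translate([0, 1494, 1026]) cube([847, 249, 171]);
translate([0, 1743, 1197]) cube([847, 249, 171]);
translate([0, 1992, 1368]) cube([847, 249, 171]);
translate([0, 2241, 1539]) cube([847, 249, 171]);


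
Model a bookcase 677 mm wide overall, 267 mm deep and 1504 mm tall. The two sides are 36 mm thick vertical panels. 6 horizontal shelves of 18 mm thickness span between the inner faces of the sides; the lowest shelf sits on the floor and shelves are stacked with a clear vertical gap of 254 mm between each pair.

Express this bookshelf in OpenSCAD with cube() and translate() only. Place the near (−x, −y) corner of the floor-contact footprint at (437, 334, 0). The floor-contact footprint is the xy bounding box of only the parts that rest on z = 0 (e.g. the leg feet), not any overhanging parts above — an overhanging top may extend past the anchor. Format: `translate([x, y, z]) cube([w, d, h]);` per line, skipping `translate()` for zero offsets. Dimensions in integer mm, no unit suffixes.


translate([437, 334, 0]) cube([36, 267, 1504]);
translate([1078, 334, 0]) cube([36, 267, 1504]);
translate([473, 334, 0]) cube([605, 267, 18]);
translate([473, 334, 272]) cube([605, 267, 18]);
translate([473, 334, 544]) cube([605, 267, 18]);
translate([473, 334, 816]) cube([605, 267, 18]);
translate([473, 334, 1088]) cube([605, 267, 18]);
translate([473, 334, 1360]) cube([605, 267, 18]);


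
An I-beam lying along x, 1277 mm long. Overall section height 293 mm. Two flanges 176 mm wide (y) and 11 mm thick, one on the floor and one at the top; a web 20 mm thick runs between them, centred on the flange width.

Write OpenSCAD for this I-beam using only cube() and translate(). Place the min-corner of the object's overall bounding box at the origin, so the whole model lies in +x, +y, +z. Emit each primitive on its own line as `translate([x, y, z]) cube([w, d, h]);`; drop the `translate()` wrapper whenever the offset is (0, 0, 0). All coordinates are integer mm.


cube([1277, 176, 11]);
translate([0, 78, 11]) cube([1277, 20, 271]);
translate([0, 0, 282]) cube([1277, 176, 11]);


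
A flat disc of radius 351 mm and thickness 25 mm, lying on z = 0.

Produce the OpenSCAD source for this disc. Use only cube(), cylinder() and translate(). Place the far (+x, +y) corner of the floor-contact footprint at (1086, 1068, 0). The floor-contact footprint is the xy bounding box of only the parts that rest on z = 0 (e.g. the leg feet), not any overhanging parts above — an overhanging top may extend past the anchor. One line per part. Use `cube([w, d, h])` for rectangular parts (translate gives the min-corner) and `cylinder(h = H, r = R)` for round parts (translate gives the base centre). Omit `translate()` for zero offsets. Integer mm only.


translate([735, 717, 0]) cylinder(h = 25, r = 351);


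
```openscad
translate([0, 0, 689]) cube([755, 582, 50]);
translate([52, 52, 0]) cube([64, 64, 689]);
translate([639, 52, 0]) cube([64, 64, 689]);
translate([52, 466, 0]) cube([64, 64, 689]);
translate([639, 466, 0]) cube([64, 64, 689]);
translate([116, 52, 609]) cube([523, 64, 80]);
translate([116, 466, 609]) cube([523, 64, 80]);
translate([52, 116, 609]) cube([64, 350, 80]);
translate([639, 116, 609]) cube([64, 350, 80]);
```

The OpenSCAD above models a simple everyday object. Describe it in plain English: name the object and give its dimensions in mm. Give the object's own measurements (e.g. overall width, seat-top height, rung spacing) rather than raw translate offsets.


A rectangular dining table. The top is 755×582×50 mm with its upper surface at z = 739 mm. It stands on four 64×64 mm square legs, each inset 52 mm from the nearest pair of top edges, running from the floor to the underside of the top. Four apron rails, 64 mm thick and 80 mm tall, run between adjacent legs with their top edges flush with the underside of the top and their outer faces flush with the legs' outer faces.


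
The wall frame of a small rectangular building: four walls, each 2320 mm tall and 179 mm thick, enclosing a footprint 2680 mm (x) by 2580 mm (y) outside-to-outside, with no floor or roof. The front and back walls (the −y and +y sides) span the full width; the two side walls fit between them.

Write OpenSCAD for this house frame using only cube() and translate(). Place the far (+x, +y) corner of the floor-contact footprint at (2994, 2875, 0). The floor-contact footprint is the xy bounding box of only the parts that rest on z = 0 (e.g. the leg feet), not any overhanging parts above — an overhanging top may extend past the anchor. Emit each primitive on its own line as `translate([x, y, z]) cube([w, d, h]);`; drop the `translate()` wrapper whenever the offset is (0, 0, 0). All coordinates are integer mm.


translate([314, 295, 0]) cube([2680, 179, 2320]);
translate([314, 2696, 0]) cube([2680, 179, 2320]);
translate([314, 474, 0]) cube([179, 2222, 2320]);
translate([2815, 474, 0]) cube([179, 2222, 2320]);


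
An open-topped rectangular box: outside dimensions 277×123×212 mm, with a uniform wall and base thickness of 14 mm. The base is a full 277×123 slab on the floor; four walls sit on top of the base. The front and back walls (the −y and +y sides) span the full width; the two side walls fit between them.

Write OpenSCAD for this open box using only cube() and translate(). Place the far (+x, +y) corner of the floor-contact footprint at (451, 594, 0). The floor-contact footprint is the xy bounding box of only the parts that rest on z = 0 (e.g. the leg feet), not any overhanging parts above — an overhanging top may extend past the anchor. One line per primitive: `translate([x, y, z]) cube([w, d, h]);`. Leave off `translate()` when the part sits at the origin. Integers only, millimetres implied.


translate([174, 471, 0]) cube([277, 123, 14]);
translate([174, 471, 14]) cube([277, 14, 198]);
translate([174, 580, 14]) cube([277, 14, 198]);
translate([174, 485, 14]) cube([14, 95, 198]);
translate([437, 485, 14]) cube([14, 95, 198]);


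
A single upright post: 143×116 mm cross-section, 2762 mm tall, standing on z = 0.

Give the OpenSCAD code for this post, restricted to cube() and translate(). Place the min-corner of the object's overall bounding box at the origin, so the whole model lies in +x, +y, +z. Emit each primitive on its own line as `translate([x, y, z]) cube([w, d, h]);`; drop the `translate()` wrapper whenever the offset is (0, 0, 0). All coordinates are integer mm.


cube([143, 116, 2762]);


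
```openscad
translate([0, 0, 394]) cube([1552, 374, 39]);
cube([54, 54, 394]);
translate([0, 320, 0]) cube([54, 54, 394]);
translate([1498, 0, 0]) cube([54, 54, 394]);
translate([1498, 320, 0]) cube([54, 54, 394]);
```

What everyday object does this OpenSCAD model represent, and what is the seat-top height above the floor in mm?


A bench. The seat-top height is 433 mm.

A long slab on four corner posts — a bench. The slab sits at z = 394 with thickness 39, so the top is 394 + 39 = 433 mm.


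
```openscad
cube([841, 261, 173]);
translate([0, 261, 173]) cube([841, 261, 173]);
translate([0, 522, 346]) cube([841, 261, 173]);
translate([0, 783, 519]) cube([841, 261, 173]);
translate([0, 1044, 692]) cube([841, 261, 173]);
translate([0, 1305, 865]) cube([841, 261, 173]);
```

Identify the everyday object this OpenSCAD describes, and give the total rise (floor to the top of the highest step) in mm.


A staircase. The total rise is 1038 mm.

6 identical blocks, each offset up and back from the previous — a staircase. Each step is 173 mm tall and there are 6 of them, so the total rise is 6 × 173 = 1038 mm.


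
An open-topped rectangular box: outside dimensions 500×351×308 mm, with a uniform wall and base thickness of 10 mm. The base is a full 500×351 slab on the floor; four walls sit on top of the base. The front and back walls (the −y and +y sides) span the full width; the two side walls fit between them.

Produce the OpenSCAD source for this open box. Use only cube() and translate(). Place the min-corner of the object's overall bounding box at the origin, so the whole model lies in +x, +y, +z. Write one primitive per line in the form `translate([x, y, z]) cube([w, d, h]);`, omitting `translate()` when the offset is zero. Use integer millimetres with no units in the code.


cube([500, 351, 10]);
translate([0, 0, 10]) cube([500, 10, 298]);
translate([0, 341, 10]) cube([500, 10, 298]);
translate([0, 10, 10]) cube([10, 331, 298]);
translate([490, 10, 10]) cube([10, 331, 298]);


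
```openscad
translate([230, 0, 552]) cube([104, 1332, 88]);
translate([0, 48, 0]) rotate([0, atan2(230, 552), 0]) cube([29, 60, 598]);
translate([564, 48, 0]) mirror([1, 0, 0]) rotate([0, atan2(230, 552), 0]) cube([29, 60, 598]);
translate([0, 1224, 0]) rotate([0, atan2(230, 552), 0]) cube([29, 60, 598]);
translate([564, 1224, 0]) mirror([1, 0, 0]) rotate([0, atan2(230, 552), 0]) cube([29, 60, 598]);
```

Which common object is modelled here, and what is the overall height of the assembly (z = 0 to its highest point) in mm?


A sawhorse. The overall height is 640 mm.

A beam across two mirrored pairs of raked legs — a sawhorse. The beam's underside is at z = 552 (matching the legs' vertical rise in atan2(230, 552)) and the beam is 88 mm tall, so its top is at 552 + 88 = 640 mm. The raked legs top out at the beam's underside, so that is the highest point.


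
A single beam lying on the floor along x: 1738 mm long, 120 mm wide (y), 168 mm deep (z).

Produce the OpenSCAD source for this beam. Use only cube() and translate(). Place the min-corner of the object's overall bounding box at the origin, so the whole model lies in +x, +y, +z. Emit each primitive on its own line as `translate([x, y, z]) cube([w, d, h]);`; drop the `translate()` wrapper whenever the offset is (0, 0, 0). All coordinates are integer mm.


cube([1738, 120, 168]);


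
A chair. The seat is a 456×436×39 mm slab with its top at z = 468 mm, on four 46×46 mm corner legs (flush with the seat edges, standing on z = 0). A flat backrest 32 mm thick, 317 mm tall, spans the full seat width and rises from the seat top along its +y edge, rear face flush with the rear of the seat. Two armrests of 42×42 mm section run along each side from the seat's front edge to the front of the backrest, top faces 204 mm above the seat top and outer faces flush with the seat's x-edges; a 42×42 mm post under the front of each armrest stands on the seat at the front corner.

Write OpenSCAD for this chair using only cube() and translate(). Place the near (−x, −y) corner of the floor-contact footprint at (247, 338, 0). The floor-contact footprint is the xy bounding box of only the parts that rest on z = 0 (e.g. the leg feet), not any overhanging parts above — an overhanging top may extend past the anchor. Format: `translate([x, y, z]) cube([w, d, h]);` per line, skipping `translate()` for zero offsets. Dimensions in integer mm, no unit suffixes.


// leg_h = 468 - 39 = 429
// arm post h = 204 - 42 = 162
translate([247, 338, 429]) cube([456, 436, 39]);
translate([247, 338, 0]) cube([46, 46, 429]);
translate([657, 338, 0]) cube([46, 46, 429]);
translate([247, 728, 0]) cube([46, 46, 429]);
translate([657, 728, 0]) cube([46, 46, 429]);
translate([247, 742, 468]) cube([456, 32, 317]);
translate([247, 338, 630]) cube([42, 404, 42]);
translate([661, 338, 630]) cube([42, 404, 42]);
translate([247, 338, 468]) cube([42, 42, 162]);
translate([661, 338, 468]) cube([42, 42, 162]);


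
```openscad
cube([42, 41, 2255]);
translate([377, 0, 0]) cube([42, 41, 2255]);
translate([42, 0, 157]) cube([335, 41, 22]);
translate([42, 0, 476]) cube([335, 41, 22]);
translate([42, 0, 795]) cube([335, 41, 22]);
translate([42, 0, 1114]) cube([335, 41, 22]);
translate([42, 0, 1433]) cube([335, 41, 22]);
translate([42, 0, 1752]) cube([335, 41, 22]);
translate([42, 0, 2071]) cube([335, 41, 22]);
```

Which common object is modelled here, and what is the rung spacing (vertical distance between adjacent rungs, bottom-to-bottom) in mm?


A ladder. The rung spacing is 319 mm.

Two tall 42×41 posts with 7 short bars between them — a ladder. Adjacent rungs sit at z = 157 and z = 476, so the spacing is 476 − 157 = 319 mm.


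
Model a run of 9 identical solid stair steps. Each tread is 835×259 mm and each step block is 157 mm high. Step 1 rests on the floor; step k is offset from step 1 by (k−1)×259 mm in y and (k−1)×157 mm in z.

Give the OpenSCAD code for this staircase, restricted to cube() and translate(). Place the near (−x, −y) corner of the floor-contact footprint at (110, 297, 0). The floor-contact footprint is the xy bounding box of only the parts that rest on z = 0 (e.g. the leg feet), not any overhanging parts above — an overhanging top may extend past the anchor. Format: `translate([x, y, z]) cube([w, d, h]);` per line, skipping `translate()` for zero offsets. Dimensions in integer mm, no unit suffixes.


translate([110, 297, 0]) cube([835, 259, 157]);
translate([110, 556, 157]) cube([835, 259, 157]);
translate([110, 815, 314]) cube([835, 259, 157]);
translate([110, 1074, 471]) cube([835, 259, 157]);
translate([110, 1333, 628]) cube([835, 259, 157]);
translate([110, 1592, 785]) cube([835, 259, 157]);
translate([110, 1851, 942]) cube([835, 259, 157]);
translate([110, 2110, 1099]) cube([835, 259, 157]);
translate([110, 2369, 1256]) cube([835, 259, 157]);


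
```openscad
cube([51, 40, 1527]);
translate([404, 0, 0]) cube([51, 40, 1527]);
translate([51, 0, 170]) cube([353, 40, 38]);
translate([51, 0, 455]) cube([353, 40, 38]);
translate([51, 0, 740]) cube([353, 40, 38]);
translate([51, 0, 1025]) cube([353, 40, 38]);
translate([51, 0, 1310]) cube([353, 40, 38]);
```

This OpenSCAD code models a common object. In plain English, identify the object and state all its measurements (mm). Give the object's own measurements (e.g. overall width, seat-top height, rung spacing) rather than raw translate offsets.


A straight ladder. Two 51×40 mm vertical rails, 1527 mm tall, stand 455 mm apart (outside-to-outside) with their front faces coplanar on the −y side. 5 rungs, each 40 mm deep and 38 mm tall, span between the inner faces of the rails, front faces flush with the rails. The lowest rung's underside is at z = 170 mm and rungs are spaced 285 mm apart (underside to underside).


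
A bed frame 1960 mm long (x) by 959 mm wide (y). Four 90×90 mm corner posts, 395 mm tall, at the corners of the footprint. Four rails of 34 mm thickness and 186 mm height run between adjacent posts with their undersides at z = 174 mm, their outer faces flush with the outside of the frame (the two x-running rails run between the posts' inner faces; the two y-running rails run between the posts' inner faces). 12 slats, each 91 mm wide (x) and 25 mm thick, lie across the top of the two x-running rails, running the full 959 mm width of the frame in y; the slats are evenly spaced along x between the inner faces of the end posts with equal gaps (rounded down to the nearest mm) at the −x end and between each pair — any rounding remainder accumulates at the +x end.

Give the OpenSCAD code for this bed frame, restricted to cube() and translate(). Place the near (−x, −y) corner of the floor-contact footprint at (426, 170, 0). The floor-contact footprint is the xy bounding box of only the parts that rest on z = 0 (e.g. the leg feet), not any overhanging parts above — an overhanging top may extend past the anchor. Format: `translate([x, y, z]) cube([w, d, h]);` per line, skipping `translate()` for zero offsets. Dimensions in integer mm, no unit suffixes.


translate([426, 170, 0]) cube([90, 90, 395]);
translate([426, 1039, 0]) cube([90, 90, 395]);
translate([2296, 170, 0]) cube([90, 90, 395]);
translate([2296, 1039, 0]) cube([90, 90, 395]);
translate([516, 170, 174]) cube([1780, 34, 186]);
translate([516, 1095, 174]) cube([1780, 34, 186]);
translate([426, 260, 174]) cube([34, 779, 186]);
translate([2352, 260, 174]) cube([34, 779, 186]);
translate([568, 170, 360]) cube([91, 959, 25]);
translate([711, 170, 360]) cube([91, 959, 25]);
translate([854, 170, 360]) cube([91, 959, 25]);
translate([997, 170, 360]) cube([91, 959, 25]);
translate([1140, 170, 360]) cube([91, 959, 25]);
translate([1283, 170, 360]) cube([91, 959, 25]);
translate([1426, 170, 360]) cube([91, 959, 25]);
translate([1569, 170, 360]) cube([91, 959, 25]);
translate([1712, 170, 360]) cube([91, 959, 25]);
translate([1855, 170, 360]) cube([91, 959, 25]);
translate([1998, 170, 360]) cube([91, 959, 25]);
translate([2141, 170, 360]) cube([91, 959, 25]);
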